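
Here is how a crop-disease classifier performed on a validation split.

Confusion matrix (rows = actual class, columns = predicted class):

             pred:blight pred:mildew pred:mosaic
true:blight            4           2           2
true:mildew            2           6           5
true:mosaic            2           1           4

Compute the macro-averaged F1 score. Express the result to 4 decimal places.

0.4966

Per-class F1 score (2·TP/(2·TP+FP+FN)):
  blight: TP=4, FP=2+2=4, FN=2+2=4 → 8/16 = 0.50000
  mildew: TP=6, FP=2+1=3, FN=2+5=7 → 12/22 = 0.54545
  mosaic: TP=4, FP=2+5=7, FN=2+1=3 → 8/18 = 0.44444
Macro-F1 score = mean = (0.50000 + 0.54545 + 0.44444) / 3 = 0.4966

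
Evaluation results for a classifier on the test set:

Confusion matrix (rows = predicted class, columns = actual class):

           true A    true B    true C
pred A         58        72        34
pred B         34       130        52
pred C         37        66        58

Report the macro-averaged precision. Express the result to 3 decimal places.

0.439

Per-class precision (TP/(TP+FP)):
  A: TP=58, FP=72+34=106 → 58/164 = 0.3537
  B: TP=130, FP=34+52=86 → 130/216 = 0.6019
  C: TP=58, FP=37+66=103 → 58/161 = 0.3602
Macro-precision = mean = (0.3537 + 0.6019 + 0.3602) / 3 = 0.439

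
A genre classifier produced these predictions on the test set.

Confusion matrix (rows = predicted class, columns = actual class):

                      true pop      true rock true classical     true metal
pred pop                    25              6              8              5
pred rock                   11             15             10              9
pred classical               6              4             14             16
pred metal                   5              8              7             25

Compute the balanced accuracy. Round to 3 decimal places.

0.450

Balanced accuracy = mean of per-class recall.
  pop: recall = 25/47 = 0.5319
  rock: recall = 15/33 = 0.4545
  classical: recall = 14/39 = 0.3590
  metal: recall = 25/55 = 0.4545
Mean = (0.5319 + 0.4545 + 0.3590 + 0.4545) / 4 = 0.450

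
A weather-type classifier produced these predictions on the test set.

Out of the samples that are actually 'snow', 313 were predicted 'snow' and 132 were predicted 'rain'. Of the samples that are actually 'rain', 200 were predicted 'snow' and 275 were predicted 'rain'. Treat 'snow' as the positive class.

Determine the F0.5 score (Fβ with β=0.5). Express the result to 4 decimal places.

0.6268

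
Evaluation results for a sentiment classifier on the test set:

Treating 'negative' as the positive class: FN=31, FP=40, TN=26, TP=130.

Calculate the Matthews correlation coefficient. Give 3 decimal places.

0.211

MCC = (TP·TN − FP·FN) / √((TP+FP)(TP+FN)(TN+FP)(TN+FN))
Numerator = 130·26 − 40·31 = 2140
Denominator = √(170·161·66·57) = √102965940 = 10147.2134
MCC = 2140 / 10147.2134 = 0.211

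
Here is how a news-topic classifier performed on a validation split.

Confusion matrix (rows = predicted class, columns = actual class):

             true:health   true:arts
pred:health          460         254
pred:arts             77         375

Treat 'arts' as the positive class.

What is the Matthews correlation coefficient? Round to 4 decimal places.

0.4632

MCC = (TP·TN − FP·FN) / √((TP+FP)(TP+FN)(TN+FP)(TN+FN))
Numerator = 375·460 − 77·254 = 152942
Denominator = √(452·629·537·714) = √109008804744 = 330164.8145
MCC = 152942 / 330164.8145 = 0.4632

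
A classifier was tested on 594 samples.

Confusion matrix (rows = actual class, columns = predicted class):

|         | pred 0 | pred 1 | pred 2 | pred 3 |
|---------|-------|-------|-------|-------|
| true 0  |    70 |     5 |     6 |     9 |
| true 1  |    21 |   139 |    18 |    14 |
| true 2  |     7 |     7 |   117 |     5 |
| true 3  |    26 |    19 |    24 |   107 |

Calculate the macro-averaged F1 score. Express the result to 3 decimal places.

Per-class F1 score (2·TP/(2·TP+FP+FN)):
  0: TP=70, FP=21+7+26=54, FN=5+6+9=20 → 140/214 = 0.6542
  1: TP=139, FP=5+7+19=31, FN=21+18+14=53 → 278/362 = 0.7680
  2: TP=117, FP=6+18+24=48, FN=7+7+5=19 → 234/301 = 0.7774
  3: TP=107, FP=9+14+5=28, FN=26+19+24=69 → 214/311 = 0.6881
Macro-F1 score = mean = (0.6542 + 0.7680 + 0.7774 + 0.6881) / 4 = 0.722

0.722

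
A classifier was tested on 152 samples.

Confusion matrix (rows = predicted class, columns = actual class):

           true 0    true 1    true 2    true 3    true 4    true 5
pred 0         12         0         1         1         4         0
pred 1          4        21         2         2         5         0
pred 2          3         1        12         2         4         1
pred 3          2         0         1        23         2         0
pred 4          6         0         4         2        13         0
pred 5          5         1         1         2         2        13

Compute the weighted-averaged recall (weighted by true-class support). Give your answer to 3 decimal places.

Per-class recall (TP/(TP+FN)):
  0: TP=12, FN=4+3+2+6+5=20 → 12/32 = 0.3750
  1: TP=21, FN=0+1+0+0+1=2 → 21/23 = 0.9130
  2: TP=12, FN=1+2+1+4+1=9 → 12/21 = 0.5714
  3: TP=23, FN=1+2+2+2+2=9 → 23/32 = 0.7188
  4: TP=13, FN=4+5+4+2+2=17 → 13/30 = 0.4333
  5: TP=13, FN=0+0+1+0+0=1 → 13/14 = 0.9286
Weighted-recall = Σ (supportᵢ/N)·recallᵢ with N=152: (32/152)·0.3750 + (23/152)·0.9130 + (21/152)·0.5714 + (32/152)·0.7188 + (30/152)·0.4333 + (14/152)·0.9286 = 0.618

0.618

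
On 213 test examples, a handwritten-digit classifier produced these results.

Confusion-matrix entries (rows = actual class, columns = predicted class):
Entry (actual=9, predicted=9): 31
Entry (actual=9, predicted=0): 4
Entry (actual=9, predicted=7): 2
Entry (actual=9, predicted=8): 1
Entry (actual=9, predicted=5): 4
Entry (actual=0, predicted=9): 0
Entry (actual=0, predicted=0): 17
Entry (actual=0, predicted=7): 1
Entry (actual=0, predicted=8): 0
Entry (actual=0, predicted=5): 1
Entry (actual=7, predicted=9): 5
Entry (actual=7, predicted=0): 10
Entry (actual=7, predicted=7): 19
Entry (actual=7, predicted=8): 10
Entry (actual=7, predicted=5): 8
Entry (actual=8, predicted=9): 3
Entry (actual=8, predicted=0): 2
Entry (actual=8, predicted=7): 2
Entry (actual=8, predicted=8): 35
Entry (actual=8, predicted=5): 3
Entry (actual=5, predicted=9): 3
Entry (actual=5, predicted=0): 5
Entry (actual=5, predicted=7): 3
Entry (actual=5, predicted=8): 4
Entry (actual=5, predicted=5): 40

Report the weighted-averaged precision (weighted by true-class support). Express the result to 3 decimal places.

Per-class precision (TP/(TP+FP)):
  9: TP=31, FP=0+5+3+3=11 → 31/42 = 0.7381
  0: TP=17, FP=4+10+2+5=21 → 17/38 = 0.4474
  7: TP=19, FP=2+1+2+3=8 → 19/27 = 0.7037
  8: TP=35, FP=1+0+10+4=15 → 35/50 = 0.7000
  5: TP=40, FP=4+1+8+3=16 → 40/56 = 0.7143
Weighted-precision = Σ (supportᵢ/N)·precisionᵢ with N=213: (42/213)·0.7381 + (19/213)·0.4474 + (52/213)·0.7037 + (45/213)·0.7000 + (55/213)·0.7143 = 0.690

0.690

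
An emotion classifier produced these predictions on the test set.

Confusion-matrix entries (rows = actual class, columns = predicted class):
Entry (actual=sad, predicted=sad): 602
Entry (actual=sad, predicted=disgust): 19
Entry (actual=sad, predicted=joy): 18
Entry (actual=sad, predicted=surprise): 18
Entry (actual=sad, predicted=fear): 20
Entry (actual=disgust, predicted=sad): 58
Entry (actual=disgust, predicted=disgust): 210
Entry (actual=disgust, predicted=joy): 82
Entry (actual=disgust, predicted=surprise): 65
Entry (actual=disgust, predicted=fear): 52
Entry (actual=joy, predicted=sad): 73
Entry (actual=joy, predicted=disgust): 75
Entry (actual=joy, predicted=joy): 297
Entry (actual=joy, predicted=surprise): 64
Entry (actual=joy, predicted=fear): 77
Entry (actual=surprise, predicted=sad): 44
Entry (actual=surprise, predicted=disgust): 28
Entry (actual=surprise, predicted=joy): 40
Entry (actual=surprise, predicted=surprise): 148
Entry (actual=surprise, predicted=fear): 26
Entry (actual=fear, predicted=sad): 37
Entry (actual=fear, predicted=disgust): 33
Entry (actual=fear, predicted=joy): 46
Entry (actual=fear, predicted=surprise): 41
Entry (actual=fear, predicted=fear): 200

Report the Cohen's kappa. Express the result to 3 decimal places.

Observed agreement pₒ = trace/N = 1457/2373 = 0.6140
Expected agreement pₑ = Σ (rowᵢ·colᵢ)/N² = (677·814 + 467·365 + 586·483 + 286·336 + 357·375)/2373² = 0.2192
κ = (pₒ − pₑ)/(1 − pₑ) = (0.6140 − 0.2192)/(1 − 0.2192) = 0.506

0.506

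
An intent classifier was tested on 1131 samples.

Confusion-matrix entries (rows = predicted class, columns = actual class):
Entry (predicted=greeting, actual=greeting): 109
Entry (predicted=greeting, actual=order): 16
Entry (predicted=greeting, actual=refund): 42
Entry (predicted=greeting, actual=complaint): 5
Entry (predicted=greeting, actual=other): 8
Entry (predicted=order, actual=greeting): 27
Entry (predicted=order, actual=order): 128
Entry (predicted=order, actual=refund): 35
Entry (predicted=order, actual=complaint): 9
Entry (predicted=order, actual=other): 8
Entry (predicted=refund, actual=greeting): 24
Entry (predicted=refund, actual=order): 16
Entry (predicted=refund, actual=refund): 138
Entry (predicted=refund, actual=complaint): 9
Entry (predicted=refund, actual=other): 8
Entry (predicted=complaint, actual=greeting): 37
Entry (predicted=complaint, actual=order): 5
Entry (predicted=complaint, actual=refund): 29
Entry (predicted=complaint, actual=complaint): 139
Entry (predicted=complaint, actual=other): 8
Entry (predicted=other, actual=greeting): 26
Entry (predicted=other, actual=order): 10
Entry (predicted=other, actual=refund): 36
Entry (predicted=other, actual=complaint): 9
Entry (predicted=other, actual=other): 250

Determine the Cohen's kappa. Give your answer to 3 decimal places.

0.592

Observed agreement pₒ = trace/N = 764/1131 = 0.6755
Expected agreement pₑ = Σ (rowᵢ·colᵢ)/N² = (223·180 + 175·207 + 280·195 + 171·218 + 282·331)/1131² = 0.2045
κ = (pₒ − pₑ)/(1 − pₑ) = (0.6755 − 0.2045)/(1 − 0.2045) = 0.592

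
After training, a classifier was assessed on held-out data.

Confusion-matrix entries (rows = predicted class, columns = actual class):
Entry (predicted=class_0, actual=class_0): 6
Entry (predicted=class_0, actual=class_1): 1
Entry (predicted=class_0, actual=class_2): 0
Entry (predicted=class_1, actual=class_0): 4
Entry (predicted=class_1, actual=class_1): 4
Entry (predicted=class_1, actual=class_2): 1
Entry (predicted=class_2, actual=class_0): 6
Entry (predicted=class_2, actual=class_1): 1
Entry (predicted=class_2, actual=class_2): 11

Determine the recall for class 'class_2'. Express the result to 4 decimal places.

0.9167

Take TP from the diagonal, FP from the rest of the 'class_2' prediction marginal, FN from the rest of the 'class_2' actual marginal.
recall = TP/(TP+FN).
class_2: TP=11, FN=0+1=1 → 11/12 = 0.91667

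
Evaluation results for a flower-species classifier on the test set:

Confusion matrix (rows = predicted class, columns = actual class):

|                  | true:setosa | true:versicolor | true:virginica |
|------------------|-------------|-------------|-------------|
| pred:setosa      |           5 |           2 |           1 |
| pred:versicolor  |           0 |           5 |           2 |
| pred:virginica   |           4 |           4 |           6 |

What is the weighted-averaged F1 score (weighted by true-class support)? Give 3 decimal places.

Per-class F1 score (2·TP/(2·TP+FP+FN)):
  setosa: TP=5, FP=2+1=3, FN=0+4=4 → 10/17 = 0.5882
  versicolor: TP=5, FP=0+2=2, FN=2+4=6 → 10/18 = 0.5556
  virginica: TP=6, FP=4+4=8, FN=1+2=3 → 12/23 = 0.5217
Weighted-F1 score = Σ (supportᵢ/N)·F1 scoreᵢ with N=29: (9/29)·0.5882 + (11/29)·0.5556 + (9/29)·0.5217 = 0.555

0.555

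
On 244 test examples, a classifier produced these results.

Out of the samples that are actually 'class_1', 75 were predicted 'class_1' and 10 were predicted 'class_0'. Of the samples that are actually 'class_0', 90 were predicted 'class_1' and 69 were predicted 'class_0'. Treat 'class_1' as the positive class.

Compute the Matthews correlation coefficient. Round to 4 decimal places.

0.3221

MCC = (TP·TN − FP·FN) / √((TP+FP)(TP+FN)(TN+FP)(TN+FN))
Numerator = 75·69 − 90·10 = 4275
Denominator = √(165·85·159·79) = √176168025 = 13272.8303
MCC = 4275 / 13272.8303 = 0.3221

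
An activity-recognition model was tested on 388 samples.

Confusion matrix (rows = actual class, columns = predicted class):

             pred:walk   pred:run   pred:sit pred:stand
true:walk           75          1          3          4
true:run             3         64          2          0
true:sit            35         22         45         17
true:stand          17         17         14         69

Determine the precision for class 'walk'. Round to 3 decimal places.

0.577

Take TP from the diagonal, FP from the rest of the 'walk' prediction marginal, FN from the rest of the 'walk' actual marginal.
precision = TP/(TP+FP).
walk: TP=75, FP=3+35+17=55 → 75/130 = 0.5769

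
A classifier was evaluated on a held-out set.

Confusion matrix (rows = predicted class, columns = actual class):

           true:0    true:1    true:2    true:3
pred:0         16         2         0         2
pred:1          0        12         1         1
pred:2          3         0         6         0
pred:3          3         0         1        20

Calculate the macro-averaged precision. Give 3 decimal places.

Per-class precision (TP/(TP+FP)):
  0: TP=16, FP=2+0+2=4 → 16/20 = 0.8000
  1: TP=12, FP=0+1+1=2 → 12/14 = 0.8571
  2: TP=6, FP=3+0+0=3 → 6/9 = 0.6667
  3: TP=20, FP=3+0+1=4 → 20/24 = 0.8333
Macro-precision = mean = (0.8000 + 0.8571 + 0.6667 + 0.8333) / 4 = 0.789

0.789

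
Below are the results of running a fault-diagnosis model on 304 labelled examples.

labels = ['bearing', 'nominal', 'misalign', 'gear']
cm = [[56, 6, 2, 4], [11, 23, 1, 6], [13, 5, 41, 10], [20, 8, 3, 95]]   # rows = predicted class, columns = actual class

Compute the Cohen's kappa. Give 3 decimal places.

Observed agreement pₒ = trace/N = 215/304 = 0.7072
Expected agreement pₑ = Σ (rowᵢ·colᵢ)/N² = (100·68 + 42·41 + 47·69 + 115·126)/304² = 0.2841
κ = (pₒ − pₑ)/(1 − pₑ) = (0.7072 − 0.2841)/(1 − 0.2841) = 0.591

0.591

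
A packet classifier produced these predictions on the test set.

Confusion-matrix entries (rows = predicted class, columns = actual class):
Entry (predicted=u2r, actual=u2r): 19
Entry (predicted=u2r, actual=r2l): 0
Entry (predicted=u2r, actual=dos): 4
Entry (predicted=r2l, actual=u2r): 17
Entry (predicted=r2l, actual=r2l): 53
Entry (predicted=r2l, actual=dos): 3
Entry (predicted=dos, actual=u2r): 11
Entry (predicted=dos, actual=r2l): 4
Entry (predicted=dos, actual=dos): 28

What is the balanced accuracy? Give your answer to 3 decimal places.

Balanced accuracy = mean of per-class recall.
  u2r: recall = 19/47 = 0.4043
  r2l: recall = 53/57 = 0.9298
  dos: recall = 28/35 = 0.8000
Mean = (0.4043 + 0.9298 + 0.8000) / 3 = 0.711

0.711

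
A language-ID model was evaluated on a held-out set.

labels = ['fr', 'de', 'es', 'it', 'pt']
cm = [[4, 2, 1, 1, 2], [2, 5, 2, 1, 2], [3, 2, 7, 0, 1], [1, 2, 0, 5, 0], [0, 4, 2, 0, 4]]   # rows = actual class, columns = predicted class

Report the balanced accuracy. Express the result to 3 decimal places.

Balanced accuracy = mean of per-class recall.
  fr: recall = 4/10 = 0.4000
  de: recall = 5/12 = 0.4167
  es: recall = 7/13 = 0.5385
  it: recall = 5/8 = 0.6250
  pt: recall = 4/10 = 0.4000
Mean = (0.4000 + 0.4167 + 0.5385 + 0.6250 + 0.4000) / 5 = 0.476

0.476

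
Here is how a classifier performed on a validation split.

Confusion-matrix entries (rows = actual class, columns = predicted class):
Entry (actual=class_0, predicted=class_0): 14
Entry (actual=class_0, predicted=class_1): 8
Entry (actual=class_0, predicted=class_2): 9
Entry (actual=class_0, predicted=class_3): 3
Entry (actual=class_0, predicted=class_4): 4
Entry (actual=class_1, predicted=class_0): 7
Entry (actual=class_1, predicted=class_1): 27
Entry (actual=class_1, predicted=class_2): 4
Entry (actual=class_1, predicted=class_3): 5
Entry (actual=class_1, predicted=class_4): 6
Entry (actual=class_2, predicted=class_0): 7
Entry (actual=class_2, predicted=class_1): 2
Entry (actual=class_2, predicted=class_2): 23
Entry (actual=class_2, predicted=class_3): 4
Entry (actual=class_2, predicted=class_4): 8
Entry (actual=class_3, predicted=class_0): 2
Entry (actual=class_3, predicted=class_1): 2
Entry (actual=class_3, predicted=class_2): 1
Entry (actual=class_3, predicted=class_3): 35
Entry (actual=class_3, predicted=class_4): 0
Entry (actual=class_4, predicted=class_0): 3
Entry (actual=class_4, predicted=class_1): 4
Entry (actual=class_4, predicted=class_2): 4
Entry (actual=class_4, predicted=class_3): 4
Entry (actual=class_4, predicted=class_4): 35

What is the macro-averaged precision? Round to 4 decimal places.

Per-class precision (TP/(TP+FP)):
  class_0: TP=14, FP=7+7+2+3=19 → 14/33 = 0.42424
  class_1: TP=27, FP=8+2+2+4=16 → 27/43 = 0.62791
  class_2: TP=23, FP=9+4+1+4=18 → 23/41 = 0.56098
  class_3: TP=35, FP=3+5+4+4=16 → 35/51 = 0.68627
  class_4: TP=35, FP=4+6+8+0=18 → 35/53 = 0.66038
Macro-precision = mean = (0.42424 + 0.62791 + 0.56098 + 0.68627 + 0.66038) / 5 = 0.5920

0.5920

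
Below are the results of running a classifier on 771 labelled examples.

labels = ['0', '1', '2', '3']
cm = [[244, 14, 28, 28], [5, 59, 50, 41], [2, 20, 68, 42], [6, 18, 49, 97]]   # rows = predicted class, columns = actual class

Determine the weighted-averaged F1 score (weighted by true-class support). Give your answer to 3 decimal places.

0.592

Per-class F1 score (2·TP/(2·TP+FP+FN)):
  0: TP=244, FP=14+28+28=70, FN=5+2+6=13 → 488/571 = 0.8546
  1: TP=59, FP=5+50+41=96, FN=14+20+18=52 → 118/266 = 0.4436
  2: TP=68, FP=2+20+42=64, FN=28+50+49=127 → 136/327 = 0.4159
  3: TP=97, FP=6+18+49=73, FN=28+41+42=111 → 194/378 = 0.5132
Weighted-F1 score = Σ (supportᵢ/N)·F1 scoreᵢ with N=771: (257/771)·0.8546 + (111/771)·0.4436 + (195/771)·0.4159 + (208/771)·0.5132 = 0.592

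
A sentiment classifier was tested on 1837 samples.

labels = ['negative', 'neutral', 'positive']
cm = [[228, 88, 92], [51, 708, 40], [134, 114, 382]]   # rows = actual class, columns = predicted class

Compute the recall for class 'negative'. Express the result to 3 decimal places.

Treat 'negative' as positive and all other classes as negative.
recall = TP/(TP+FN).
negative: TP=228, FN=88+92=180 → 228/408 = 0.5588

0.559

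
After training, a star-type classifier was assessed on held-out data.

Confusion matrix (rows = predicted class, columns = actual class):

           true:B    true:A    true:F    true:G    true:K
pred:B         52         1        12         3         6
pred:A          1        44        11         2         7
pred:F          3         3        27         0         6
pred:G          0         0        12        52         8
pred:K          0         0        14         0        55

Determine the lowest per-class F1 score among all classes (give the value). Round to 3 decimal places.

0.470

Per-class F1 score (2·TP/(2·TP+FP+FN)):
  B: TP=52, FP=1+12+3+6=22, FN=1+3+0+0=4 → 104/130 = 0.8000
  A: TP=44, FP=1+11+2+7=21, FN=1+3+0+0=4 → 88/113 = 0.7788
  F: TP=27, FP=3+3+0+6=12, FN=12+11+12+14=49 → 54/115 = 0.4696
  G: TP=52, FP=0+0+12+8=20, FN=3+2+0+0=5 → 104/129 = 0.8062
  K: TP=55, FP=0+0+14+0=14, FN=6+7+6+8=27 → 110/151 = 0.7285
Lowest is class 'F' with F1 score = 0.470.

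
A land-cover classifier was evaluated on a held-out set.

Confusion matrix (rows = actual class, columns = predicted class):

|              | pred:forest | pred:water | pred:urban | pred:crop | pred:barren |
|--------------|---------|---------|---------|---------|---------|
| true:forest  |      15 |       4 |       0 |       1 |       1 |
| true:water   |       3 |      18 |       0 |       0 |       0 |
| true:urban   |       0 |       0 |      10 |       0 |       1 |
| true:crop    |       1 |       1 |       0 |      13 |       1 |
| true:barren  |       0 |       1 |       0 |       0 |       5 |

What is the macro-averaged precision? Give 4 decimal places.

0.8186

Per-class precision (TP/(TP+FP)):
  forest: TP=15, FP=3+0+1+0=4 → 15/19 = 0.78947
  water: TP=18, FP=4+0+1+1=6 → 18/24 = 0.75000
  urban: TP=10, FP=0+0+0+0=0 → 10/10 = 1.00000
  crop: TP=13, FP=1+0+0+0=1 → 13/14 = 0.92857
  barren: TP=5, FP=1+0+1+1=3 → 5/8 = 0.62500
Macro-precision = mean = (0.78947 + 0.75000 + 1.00000 + 0.92857 + 0.62500) / 5 = 0.8186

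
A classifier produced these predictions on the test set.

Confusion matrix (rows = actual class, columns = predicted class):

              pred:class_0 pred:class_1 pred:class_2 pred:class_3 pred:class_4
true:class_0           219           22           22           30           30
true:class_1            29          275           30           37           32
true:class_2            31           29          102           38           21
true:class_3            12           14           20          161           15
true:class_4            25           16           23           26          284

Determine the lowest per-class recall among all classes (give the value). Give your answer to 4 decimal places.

Per-class recall (TP/(TP+FN)):
  class_0: TP=219, FN=22+22+30+30=104 → 219/323 = 0.67802
  class_1: TP=275, FN=29+30+37+32=128 → 275/403 = 0.68238
  class_2: TP=102, FN=31+29+38+21=119 → 102/221 = 0.46154
  class_3: TP=161, FN=12+14+20+15=61 → 161/222 = 0.72523
  class_4: TP=284, FN=25+16+23+26=90 → 284/374 = 0.75936
Lowest is class 'class_2' with recall = 0.4615.

0.4615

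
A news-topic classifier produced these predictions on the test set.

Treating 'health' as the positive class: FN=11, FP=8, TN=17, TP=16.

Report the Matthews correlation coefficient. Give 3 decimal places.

0.273

MCC = (TP·TN − FP·FN) / √((TP+FP)(TP+FN)(TN+FP)(TN+FN))
Numerator = 16·17 − 8·11 = 184
Denominator = √(24·27·25·28) = √453600 = 673.4983
MCC = 184 / 673.4983 = 0.273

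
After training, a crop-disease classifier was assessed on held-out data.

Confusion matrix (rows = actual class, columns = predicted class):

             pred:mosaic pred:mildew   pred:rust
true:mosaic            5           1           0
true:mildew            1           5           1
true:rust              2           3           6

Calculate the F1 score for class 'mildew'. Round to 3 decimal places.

0.625

Take TP from the diagonal, FP from the rest of the 'mildew' prediction marginal, FN from the rest of the 'mildew' actual marginal.
F1 score = 2·TP/(2·TP+FP+FN).
mildew: TP=5, FP=1+3=4, FN=1+1=2 → 10/16 = 0.6250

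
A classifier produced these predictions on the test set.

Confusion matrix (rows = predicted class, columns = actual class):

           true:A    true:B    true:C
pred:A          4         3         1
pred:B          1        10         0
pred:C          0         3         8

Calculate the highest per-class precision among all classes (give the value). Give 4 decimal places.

0.9091

Per-class precision (TP/(TP+FP)):
  A: TP=4, FP=3+1=4 → 4/8 = 0.50000
  B: TP=10, FP=1+0=1 → 10/11 = 0.90909
  C: TP=8, FP=0+3=3 → 8/11 = 0.72727
Highest is class 'B' with precision = 0.9091.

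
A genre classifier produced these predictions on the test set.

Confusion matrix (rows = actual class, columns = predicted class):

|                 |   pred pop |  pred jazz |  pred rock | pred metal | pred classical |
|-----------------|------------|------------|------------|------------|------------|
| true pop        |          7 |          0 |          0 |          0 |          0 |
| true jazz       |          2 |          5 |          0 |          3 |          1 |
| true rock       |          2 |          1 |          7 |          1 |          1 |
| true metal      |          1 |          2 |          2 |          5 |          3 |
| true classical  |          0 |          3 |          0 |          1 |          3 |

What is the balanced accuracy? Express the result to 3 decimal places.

0.570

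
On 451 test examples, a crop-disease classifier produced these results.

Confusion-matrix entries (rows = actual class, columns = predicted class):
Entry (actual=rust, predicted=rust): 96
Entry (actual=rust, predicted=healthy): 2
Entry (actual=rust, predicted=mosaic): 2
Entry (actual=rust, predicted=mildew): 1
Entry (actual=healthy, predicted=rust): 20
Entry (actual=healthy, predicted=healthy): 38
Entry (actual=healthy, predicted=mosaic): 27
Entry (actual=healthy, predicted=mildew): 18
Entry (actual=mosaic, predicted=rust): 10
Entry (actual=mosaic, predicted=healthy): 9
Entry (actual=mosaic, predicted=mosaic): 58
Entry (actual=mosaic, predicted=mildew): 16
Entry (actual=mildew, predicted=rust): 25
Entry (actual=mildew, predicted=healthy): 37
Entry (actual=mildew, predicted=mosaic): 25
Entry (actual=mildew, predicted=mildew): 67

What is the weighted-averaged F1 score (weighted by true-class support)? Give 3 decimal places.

Per-class F1 score (2·TP/(2·TP+FP+FN)):
  rust: TP=96, FP=20+10+25=55, FN=2+2+1=5 → 192/252 = 0.7619
  healthy: TP=38, FP=2+9+37=48, FN=20+27+18=65 → 76/189 = 0.4021
  mosaic: TP=58, FP=2+27+25=54, FN=10+9+16=35 → 116/205 = 0.5659
  mildew: TP=67, FP=1+18+16=35, FN=25+37+25=87 → 134/256 = 0.5234
Weighted-F1 score = Σ (supportᵢ/N)·F1 scoreᵢ with N=451: (101/451)·0.7619 + (103/451)·0.4021 + (93/451)·0.5659 + (154/451)·0.5234 = 0.558

0.558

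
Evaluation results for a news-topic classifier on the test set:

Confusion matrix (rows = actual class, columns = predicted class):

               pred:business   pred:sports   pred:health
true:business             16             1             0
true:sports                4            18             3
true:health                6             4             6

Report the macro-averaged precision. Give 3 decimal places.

0.688

Per-class precision (TP/(TP+FP)):
  business: TP=16, FP=4+6=10 → 16/26 = 0.6154
  sports: TP=18, FP=1+4=5 → 18/23 = 0.7826
  health: TP=6, FP=0+3=3 → 6/9 = 0.6667
Macro-precision = mean = (0.6154 + 0.7826 + 0.6667) / 3 = 0.688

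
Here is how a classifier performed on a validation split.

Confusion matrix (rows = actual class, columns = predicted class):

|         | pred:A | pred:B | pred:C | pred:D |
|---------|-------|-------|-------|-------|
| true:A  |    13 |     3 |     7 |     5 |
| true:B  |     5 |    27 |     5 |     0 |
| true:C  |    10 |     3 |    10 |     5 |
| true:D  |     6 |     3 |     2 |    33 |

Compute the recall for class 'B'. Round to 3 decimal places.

0.730

Treat 'B' as positive and all other classes as negative.
recall = TP/(TP+FN).
B: TP=27, FN=5+5+0=10 → 27/37 = 0.7297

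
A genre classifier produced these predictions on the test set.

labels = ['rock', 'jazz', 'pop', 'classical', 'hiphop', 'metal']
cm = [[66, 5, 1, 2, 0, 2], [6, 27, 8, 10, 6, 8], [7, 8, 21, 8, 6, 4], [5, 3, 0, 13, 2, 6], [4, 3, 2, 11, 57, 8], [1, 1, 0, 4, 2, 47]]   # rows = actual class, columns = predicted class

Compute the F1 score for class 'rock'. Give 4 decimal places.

0.8000

F1 score = 2·TP/(2·TP+FP+FN).
rock: TP=66, FP=6+7+5+4+1=23, FN=5+1+2+0+2=10 → 132/165 = 0.80000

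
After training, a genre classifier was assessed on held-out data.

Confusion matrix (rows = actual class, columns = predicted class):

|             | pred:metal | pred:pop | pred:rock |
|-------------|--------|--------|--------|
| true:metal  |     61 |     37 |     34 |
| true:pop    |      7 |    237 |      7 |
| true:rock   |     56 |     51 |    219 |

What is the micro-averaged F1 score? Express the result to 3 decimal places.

Micro-averaging pools counts across classes: ΣTP=517, ΣFP=192, ΣFN=192.
Micro-F1 score = 2·TP/(2·TP+FP+FN) on pooled counts = 0.729 (equals overall accuracy in single-label multiclass).

0.729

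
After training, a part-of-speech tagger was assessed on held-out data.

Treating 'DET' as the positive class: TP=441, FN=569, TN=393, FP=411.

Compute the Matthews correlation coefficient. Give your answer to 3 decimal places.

-0.074

MCC = (TP·TN − FP·FN) / √((TP+FP)(TP+FN)(TN+FP)(TN+FN))
Numerator = 441·393 − 411·569 = -60546
Denominator = √(852·1010·804·962) = √665567472960 = 815823.1873
MCC = -60546 / 815823.1873 = -0.074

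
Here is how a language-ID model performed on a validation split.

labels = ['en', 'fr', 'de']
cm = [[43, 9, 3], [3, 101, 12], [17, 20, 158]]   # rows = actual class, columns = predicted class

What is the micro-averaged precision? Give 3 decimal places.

Micro-averaging pools counts across classes: ΣTP=302, ΣFP=64, ΣFN=64.
Micro-precision = TP/(TP+FP) on pooled counts = 0.825 (equals overall accuracy in single-label multiclass).

0.825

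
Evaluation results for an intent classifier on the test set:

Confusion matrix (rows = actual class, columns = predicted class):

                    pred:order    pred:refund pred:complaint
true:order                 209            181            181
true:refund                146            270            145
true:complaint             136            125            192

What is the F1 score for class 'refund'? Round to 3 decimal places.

F1 score = 2·TP/(2·TP+FP+FN).
refund: TP=270, FP=181+125=306, FN=146+145=291 → 540/1137 = 0.4749

0.475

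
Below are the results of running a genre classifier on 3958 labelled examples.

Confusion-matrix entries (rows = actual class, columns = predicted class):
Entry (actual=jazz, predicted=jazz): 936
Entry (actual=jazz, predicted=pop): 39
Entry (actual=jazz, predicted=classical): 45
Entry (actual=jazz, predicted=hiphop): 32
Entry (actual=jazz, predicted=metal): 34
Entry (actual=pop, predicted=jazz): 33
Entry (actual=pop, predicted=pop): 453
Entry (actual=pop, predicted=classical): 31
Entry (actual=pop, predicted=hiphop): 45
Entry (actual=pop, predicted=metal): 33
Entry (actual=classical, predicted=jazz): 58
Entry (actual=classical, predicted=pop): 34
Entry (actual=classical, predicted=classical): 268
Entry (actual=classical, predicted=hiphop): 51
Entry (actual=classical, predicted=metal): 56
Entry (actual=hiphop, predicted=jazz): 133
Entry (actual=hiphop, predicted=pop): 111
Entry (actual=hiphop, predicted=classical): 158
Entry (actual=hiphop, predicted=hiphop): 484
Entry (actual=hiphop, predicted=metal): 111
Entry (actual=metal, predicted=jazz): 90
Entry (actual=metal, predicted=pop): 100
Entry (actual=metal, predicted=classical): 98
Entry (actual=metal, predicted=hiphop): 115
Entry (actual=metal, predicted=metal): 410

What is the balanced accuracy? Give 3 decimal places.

Balanced accuracy = mean of per-class recall.
  jazz: recall = 936/1086 = 0.8619
  pop: recall = 453/595 = 0.7613
  classical: recall = 268/467 = 0.5739
  hiphop: recall = 484/997 = 0.4855
  metal: recall = 410/813 = 0.5043
Mean = (0.8619 + 0.7613 + 0.5739 + 0.4855 + 0.5043) / 5 = 0.637

0.637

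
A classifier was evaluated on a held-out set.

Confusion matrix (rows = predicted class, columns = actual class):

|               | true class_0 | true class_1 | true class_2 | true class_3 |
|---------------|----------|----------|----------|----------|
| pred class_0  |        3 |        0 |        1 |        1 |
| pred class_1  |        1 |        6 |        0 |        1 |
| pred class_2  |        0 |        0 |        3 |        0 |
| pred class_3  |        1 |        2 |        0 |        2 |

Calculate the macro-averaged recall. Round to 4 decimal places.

0.6500

Per-class recall (TP/(TP+FN)):
  class_0: TP=3, FN=1+0+1=2 → 3/5 = 0.60000
  class_1: TP=6, FN=0+0+2=2 → 6/8 = 0.75000
  class_2: TP=3, FN=1+0+0=1 → 3/4 = 0.75000
  class_3: TP=2, FN=1+1+0=2 → 2/4 = 0.50000
Macro-recall = mean = (0.60000 + 0.75000 + 0.75000 + 0.50000) / 4 = 0.6500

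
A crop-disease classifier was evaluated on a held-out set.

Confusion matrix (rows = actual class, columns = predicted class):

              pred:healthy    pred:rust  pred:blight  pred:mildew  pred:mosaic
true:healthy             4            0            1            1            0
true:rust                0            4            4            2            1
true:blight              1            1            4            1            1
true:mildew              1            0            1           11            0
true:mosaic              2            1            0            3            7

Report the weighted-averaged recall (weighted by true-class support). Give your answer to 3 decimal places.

Per-class recall (TP/(TP+FN)):
  healthy: TP=4, FN=0+1+1+0=2 → 4/6 = 0.6667
  rust: TP=4, FN=0+4+2+1=7 → 4/11 = 0.3636
  blight: TP=4, FN=1+1+1+1=4 → 4/8 = 0.5000
  mildew: TP=11, FN=1+0+1+0=2 → 11/13 = 0.8462
  mosaic: TP=7, FN=2+1+0+3=6 → 7/13 = 0.5385
Weighted-recall = Σ (supportᵢ/N)·recallᵢ with N=51: (6/51)·0.6667 + (11/51)·0.3636 + (8/51)·0.5000 + (13/51)·0.8462 + (13/51)·0.5385 = 0.588

0.588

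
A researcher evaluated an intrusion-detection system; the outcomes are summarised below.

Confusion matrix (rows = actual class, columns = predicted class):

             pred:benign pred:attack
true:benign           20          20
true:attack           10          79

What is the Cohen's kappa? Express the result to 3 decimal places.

0.416

Observed agreement pₒ = trace/N = 99/129 = 0.7674
Expected agreement pₑ = Σ (rowᵢ·colᵢ)/N² = (40·30 + 89·99)/129² = 0.6016
κ = (pₒ − pₑ)/(1 − pₑ) = (0.7674 − 0.6016)/(1 − 0.6016) = 0.416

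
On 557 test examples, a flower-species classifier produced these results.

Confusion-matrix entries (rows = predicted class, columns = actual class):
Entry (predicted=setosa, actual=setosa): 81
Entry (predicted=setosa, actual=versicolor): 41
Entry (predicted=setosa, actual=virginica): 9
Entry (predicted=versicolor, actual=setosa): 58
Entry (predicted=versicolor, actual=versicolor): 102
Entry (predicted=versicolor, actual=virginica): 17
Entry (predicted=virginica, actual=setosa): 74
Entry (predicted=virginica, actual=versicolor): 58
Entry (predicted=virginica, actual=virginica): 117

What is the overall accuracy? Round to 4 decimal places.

Accuracy = trace / total = (81+102+117=300) / 557 = 300/557 = 0.5386

0.5386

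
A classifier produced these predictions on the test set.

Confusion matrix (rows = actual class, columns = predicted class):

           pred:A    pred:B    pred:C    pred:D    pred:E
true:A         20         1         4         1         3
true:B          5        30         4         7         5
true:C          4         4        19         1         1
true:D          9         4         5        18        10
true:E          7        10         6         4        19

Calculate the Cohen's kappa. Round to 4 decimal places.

0.4092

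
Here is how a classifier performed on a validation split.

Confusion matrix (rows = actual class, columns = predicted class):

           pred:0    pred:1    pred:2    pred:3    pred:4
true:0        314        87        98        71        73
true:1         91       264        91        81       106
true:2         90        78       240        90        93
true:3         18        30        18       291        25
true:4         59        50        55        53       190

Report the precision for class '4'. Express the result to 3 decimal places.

0.390

Take TP from the diagonal, FP from the rest of the '4' prediction marginal, FN from the rest of the '4' actual marginal.
precision = TP/(TP+FP).
4: TP=190, FP=73+106+93+25=297 → 190/487 = 0.3901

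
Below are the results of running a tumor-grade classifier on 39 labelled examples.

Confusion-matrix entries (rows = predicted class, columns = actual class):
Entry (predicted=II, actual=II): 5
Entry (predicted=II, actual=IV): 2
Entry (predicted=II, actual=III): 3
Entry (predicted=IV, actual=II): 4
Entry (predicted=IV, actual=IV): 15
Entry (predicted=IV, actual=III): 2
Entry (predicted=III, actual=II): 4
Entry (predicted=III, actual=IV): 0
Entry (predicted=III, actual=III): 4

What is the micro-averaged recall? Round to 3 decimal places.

0.615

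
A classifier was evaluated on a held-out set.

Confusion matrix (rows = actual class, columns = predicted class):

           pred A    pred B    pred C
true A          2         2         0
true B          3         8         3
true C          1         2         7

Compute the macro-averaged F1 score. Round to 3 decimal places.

Per-class F1 score (2·TP/(2·TP+FP+FN)):
  A: TP=2, FP=3+1=4, FN=2+0=2 → 4/10 = 0.4000
  B: TP=8, FP=2+2=4, FN=3+3=6 → 16/26 = 0.6154
  C: TP=7, FP=0+3=3, FN=1+2=3 → 14/20 = 0.7000
Macro-F1 score = mean = (0.4000 + 0.6154 + 0.7000) / 3 = 0.572

0.572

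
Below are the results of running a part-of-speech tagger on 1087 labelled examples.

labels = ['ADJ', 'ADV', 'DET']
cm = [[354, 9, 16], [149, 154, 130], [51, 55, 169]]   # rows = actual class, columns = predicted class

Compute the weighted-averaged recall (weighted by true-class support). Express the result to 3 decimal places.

Per-class recall (TP/(TP+FN)):
  ADJ: TP=354, FN=9+16=25 → 354/379 = 0.9340
  ADV: TP=154, FN=149+130=279 → 154/433 = 0.3557
  DET: TP=169, FN=51+55=106 → 169/275 = 0.6145
Weighted-recall = Σ (supportᵢ/N)·recallᵢ with N=1087: (379/1087)·0.9340 + (433/1087)·0.3557 + (275/1087)·0.6145 = 0.623

0.623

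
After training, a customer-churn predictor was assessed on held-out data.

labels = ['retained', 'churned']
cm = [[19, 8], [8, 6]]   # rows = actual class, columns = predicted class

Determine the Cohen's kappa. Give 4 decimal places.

Observed agreement pₒ = trace/N = 25/41 = 0.60976
Expected agreement pₑ = Σ (rowᵢ·colᵢ)/N² = (27·27 + 14·14)/41² = 0.55027
κ = (pₒ − pₑ)/(1 − pₑ) = (0.60976 − 0.55027)/(1 − 0.55027) = 0.1323

0.1323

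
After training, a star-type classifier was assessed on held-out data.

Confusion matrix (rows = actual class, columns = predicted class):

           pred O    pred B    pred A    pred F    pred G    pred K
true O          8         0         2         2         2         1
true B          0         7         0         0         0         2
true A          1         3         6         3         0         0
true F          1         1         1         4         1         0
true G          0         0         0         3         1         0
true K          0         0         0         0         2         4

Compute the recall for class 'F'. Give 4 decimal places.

One-vs-rest for 'F': TP = diagonal; FP = other classes predicted 'F'; FN = 'F' predicted as other.
recall = TP/(TP+FN).
F: TP=4, FN=1+1+1+1+0=4 → 4/8 = 0.50000

0.5000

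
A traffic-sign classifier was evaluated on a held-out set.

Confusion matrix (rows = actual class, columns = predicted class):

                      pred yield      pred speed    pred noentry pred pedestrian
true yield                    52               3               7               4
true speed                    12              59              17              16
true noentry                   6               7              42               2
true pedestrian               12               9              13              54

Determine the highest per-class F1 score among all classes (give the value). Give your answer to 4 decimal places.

0.7027

Per-class F1 score (2·TP/(2·TP+FP+FN)):
  yield: TP=52, FP=12+6+12=30, FN=3+7+4=14 → 104/148 = 0.70270
  speed: TP=59, FP=3+7+9=19, FN=12+17+16=45 → 118/182 = 0.64835
  noentry: TP=42, FP=7+17+13=37, FN=6+7+2=15 → 84/136 = 0.61765
  pedestrian: TP=54, FP=4+16+2=22, FN=12+9+13=34 → 108/164 = 0.65854
Highest is class 'yield' with F1 score = 0.7027.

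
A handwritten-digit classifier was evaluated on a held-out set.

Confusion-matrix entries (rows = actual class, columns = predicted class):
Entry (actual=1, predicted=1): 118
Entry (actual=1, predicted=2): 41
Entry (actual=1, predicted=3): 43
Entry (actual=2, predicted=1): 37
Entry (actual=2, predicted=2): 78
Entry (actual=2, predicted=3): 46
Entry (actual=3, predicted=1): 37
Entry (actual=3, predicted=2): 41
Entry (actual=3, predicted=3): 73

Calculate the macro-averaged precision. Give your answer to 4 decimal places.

Per-class precision (TP/(TP+FP)):
  1: TP=118, FP=37+37=74 → 118/192 = 0.61458
  2: TP=78, FP=41+41=82 → 78/160 = 0.48750
  3: TP=73, FP=43+46=89 → 73/162 = 0.45062
Macro-precision = mean = (0.61458 + 0.48750 + 0.45062) / 3 = 0.5176

0.5176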